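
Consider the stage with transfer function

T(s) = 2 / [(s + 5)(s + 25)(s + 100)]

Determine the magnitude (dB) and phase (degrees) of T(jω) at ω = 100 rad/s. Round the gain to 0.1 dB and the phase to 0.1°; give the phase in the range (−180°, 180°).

At s = jω = j100:
pole (s+5): 5 + j100 → |·| = √(5²+100²) = √10025 ≈ 100.12, ∠ = arctan(100/5) ≈ 87.14°
pole (s+25): 25 + j100 → |·| = √(25²+100²) = √10625 ≈ 103.08, ∠ = arctan(100/25) ≈ 75.96°
pole (s+100): 100 + j100 → |·| = √(100²+100²) = √20000 ≈ 141.42, ∠ = arctan(100/100) ≈ 45.00°
|T| = 2 / 1.4595e+06 ≈ 1.3703e-06
Gain = 20 log₁₀(1.3703e-06) ≈ -117.26 dB
∠T = 0.00° − 208.10° = -208.10° ≡ 151.90° (principal value)

-117.3 dB, 151.9°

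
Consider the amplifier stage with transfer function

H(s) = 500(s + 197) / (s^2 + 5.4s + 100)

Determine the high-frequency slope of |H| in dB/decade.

Each pole contributes −20 dB/decade at high frequency; each zero contributes +20 dB/decade.
Net: 1 zero(s) − 2 pole(s) → -20 dB/decade.

-20 dB/decade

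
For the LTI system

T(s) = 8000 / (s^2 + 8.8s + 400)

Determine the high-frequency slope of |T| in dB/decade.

-40 dB/decade

Each pole contributes −20 dB/decade at high frequency; each zero contributes +20 dB/decade.
Net: 0 zero(s) − 2 pole(s) → -40 dB/decade.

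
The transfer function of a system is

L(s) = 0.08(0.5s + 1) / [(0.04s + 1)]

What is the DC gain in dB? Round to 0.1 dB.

-21.9 dB

L(0) = 0.08 · 1 / 1 = 0.08
20 log₁₀(0.08) ≈ -21.94 dB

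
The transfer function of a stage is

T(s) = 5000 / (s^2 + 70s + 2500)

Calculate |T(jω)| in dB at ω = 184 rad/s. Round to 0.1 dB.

-16.6 dB

At s = jω = j184:
quadratic: (j184)² + 70·j184 + 2500 = -31356 + j12880 → |·| ≈ 33898, ∠ ≈ 157.67°
|T| = 5000 / 33898 ≈ 0.1475
Gain = 20 log₁₀(0.1475) ≈ -16.62 dB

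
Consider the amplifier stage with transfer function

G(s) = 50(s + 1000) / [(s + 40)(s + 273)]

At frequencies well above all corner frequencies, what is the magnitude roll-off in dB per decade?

-20 dB/decade

Each pole contributes −20 dB/decade at high frequency; each zero contributes +20 dB/decade.
Net: 1 zero(s) − 2 pole(s) → -20 dB/decade.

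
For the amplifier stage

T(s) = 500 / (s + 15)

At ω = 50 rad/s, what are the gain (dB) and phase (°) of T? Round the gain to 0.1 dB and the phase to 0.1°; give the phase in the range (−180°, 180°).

At s = jω = j50:
pole (s+15): 15 + j50 → |·| = √(15²+50²) = √2725 ≈ 52.202, ∠ = arctan(50/15) ≈ 73.30°
|T| = 500 / 52.202 ≈ 9.5782
Gain = 20 log₁₀(9.5782) ≈ 19.63 dB
∠T = 0.00° − 73.30° = -73.30°

19.6 dB, -73.3°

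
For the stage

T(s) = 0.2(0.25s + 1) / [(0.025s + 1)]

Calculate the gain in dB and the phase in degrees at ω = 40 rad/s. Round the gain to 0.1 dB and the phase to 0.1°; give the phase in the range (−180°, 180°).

At ω = 40 rad/s:
zero (1 + j40·0.25) = 1 + j10 → |·| ≈ 10.05, ∠ ≈ 84.29°
pole (1 + j40·0.025) = 1 + j1 → |·| ≈ 1.4142, ∠ ≈ 45.00°
|T| = 0.2 · 10.05 / (1.4142) ≈ 1.4213
Gain = 20 log₁₀(1.4213) ≈ 3.05 dB
∠T = (84.29°) − (45.00°) = 39.29°

3.1 dB, 39.3°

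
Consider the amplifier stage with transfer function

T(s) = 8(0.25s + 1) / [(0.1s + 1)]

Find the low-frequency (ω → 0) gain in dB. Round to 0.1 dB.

18.1 dB

T(0) = 8 · 1 / 1 = 8
20 log₁₀(8) ≈ 18.06 dB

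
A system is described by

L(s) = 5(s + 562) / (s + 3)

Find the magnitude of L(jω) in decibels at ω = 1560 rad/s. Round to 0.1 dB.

14.5 dB

At s = jω = j1560:
zero (s+562): 562 + j1560 → |·| = √(562²+1560²) = √2749444 ≈ 1658.1, ∠ = arctan(1560/562) ≈ 70.19°
pole (s+3): 3 + j1560 → |·| = √(3²+1560²) = √2433609 ≈ 1560, ∠ = arctan(1560/3) ≈ 89.89°
|L| = 5 · 1658.1 / 1560 ≈ 5.3144
Gain = 20 log₁₀(5.3144) ≈ 14.51 dB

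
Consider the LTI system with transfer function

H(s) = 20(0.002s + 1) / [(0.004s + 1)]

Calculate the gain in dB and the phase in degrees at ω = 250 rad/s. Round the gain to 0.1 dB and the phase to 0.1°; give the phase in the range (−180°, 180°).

At ω = 250 rad/s:
zero (1 + j250·0.002) = 1 + j0.5 → |·| ≈ 1.118, ∠ ≈ 26.57°
pole (1 + j250·0.004) = 1 + j1 → |·| ≈ 1.4142, ∠ ≈ 45.00°
|H| = 20 · 1.118 / (1.4142) ≈ 15.811
Gain = 20 log₁₀(15.811) ≈ 23.98 dB
∠H = (26.57°) − (45.00°) = -18.43°

24.0 dB, -18.4°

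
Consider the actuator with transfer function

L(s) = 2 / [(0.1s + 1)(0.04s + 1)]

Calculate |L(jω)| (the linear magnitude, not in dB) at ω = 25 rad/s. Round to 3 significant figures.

At ω = 25 rad/s:
pole (1 + j25·0.1) = 1 + j2.5 → |·| ≈ 2.6926, ∠ ≈ 68.20°
pole (1 + j25·0.04) = 1 + j1 → |·| ≈ 1.4142, ∠ ≈ 45.00°
|L| = 2 · 1 / (2.6926 · 1.4142) ≈ 0.52523

0.525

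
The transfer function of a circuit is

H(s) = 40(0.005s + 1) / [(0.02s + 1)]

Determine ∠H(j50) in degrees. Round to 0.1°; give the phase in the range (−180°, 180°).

At ω = 50 rad/s:
zero (1 + j50·0.005) = 1 + j0.25 → |·| ≈ 1.0308, ∠ ≈ 14.04°
pole (1 + j50·0.02) = 1 + j1 → |·| ≈ 1.4142, ∠ ≈ 45.00°
∠H = (14.04°) − (45.00°) = -30.96°

-31.0°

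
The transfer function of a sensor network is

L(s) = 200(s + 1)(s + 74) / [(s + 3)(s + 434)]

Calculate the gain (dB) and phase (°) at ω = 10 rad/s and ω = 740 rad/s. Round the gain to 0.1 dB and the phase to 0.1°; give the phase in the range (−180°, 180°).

ω = 10: 30.4 dB, 17.4°; ω = 740: 44.8 dB, 24.8°

At s = jω = j10:
zero (s+1): 1 + j10 → |·| = √(1²+10²) = √101 ≈ 10.05, ∠ = arctan(10/1) ≈ 84.29°
zero (s+74): 74 + j10 → |·| = √(74²+10²) = √5576 ≈ 74.673, ∠ = arctan(10/74) ≈ 7.70°
pole (s+3): 3 + j10 → |·| = √(3²+10²) = √109 ≈ 10.44, ∠ = arctan(10/3) ≈ 73.30°
pole (s+434): 434 + j10 → |·| = √(434²+10²) = √188456 ≈ 434.12, ∠ = arctan(10/434) ≈ 1.32°
|L| = 200 · 750.46 / 4532.2 ≈ 33.117
Gain = 20 log₁₀(33.117) ≈ 30.40 dB
∠L = 91.99° − 74.62° = 17.37°

At s = jω = j740:
zero (s+1): 1 + j740 → |·| = √(1²+740²) = √547601 ≈ 740, ∠ = arctan(740/1) ≈ 89.92°
zero (s+74): 74 + j740 → |·| = √(74²+740²) = √553076 ≈ 743.69, ∠ = arctan(740/74) ≈ 84.29°
pole (s+3): 3 + j740 → |·| = √(3²+740²) = √547609 ≈ 740.01, ∠ = arctan(740/3) ≈ 89.77°
pole (s+434): 434 + j740 → |·| = √(434²+740²) = √735956 ≈ 857.88, ∠ = arctan(740/434) ≈ 59.61°
|L| = 200 · 5.5033e+05 / 6.3484e+05 ≈ 173.38
Gain = 20 log₁₀(173.38) ≈ 44.78 dB
∠L = 174.21° − 149.38° = 24.83°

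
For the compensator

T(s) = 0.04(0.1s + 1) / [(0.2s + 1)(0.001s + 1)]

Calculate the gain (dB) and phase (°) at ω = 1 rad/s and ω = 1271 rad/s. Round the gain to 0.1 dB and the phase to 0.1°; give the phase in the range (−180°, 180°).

ω = 1: -28.1 dB, -5.7°; ω = 1271: -38.2 dB, -52.0°

At ω = 1 rad/s:
zero (1 + j1·0.1) = 1 + j0.1 → |·| ≈ 1.005, ∠ ≈ 5.71°
pole (1 + j1·0.2) = 1 + j0.2 → |·| ≈ 1.0198, ∠ ≈ 11.31°
pole (1 + j1·0.001) = 1 + j0.001 → |·| ≈ 1, ∠ ≈ 0.06°
|T| = 0.04 · 1.005 / (1.0198 · 1) ≈ 0.039419
Gain = 20 log₁₀(0.039419) ≈ -28.09 dB
∠T = (5.71°) − (11.31° + 0.06°) = -5.66°

At ω = 1271 rad/s:
zero (1 + j1271·0.1) = 1 + j127.1 → |·| ≈ 127.1, ∠ ≈ 89.55°
pole (1 + j1271·0.2) = 1 + j254.2 → |·| ≈ 254.2, ∠ ≈ 89.77°
pole (1 + j1271·0.001) = 1 + j1.271 → |·| ≈ 1.6172, ∠ ≈ 51.80°
|T| = 0.04 · 127.1 / (254.2 · 1.6172) ≈ 0.012367
Gain = 20 log₁₀(0.012367) ≈ -38.15 dB
∠T = (89.55°) − (89.77° + 51.80°) = -52.02°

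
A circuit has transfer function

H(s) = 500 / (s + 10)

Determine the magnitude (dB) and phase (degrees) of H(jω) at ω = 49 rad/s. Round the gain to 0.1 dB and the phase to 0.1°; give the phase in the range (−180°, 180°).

20.0 dB, -78.5°

Substitute s = j49:
Numerator: 500 = 500 + j0
Denominator: (j49) + 10 = 10 + j49
|N| = √(500² + 0²) ≈ 500, ∠N ≈ 0.00°
|D| = √(10² + 49²) ≈ 50.01, ∠D ≈ 78.47°
|H| = 500 / 50.01 ≈ 9.998
Gain = 20 log₁₀(9.998) ≈ 20.00 dB
∠H = 0.00° − 78.47° = -78.47°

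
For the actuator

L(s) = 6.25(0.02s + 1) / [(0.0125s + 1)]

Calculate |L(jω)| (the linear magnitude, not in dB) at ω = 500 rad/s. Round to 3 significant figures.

9.92

At ω = 500 rad/s:
zero (1 + j500·0.02) = 1 + j10 → |·| ≈ 10.05, ∠ ≈ 84.29°
pole (1 + j500·0.0125) = 1 + j6.25 → |·| ≈ 6.3295, ∠ ≈ 80.91°
|L| = 6.25 · 10.05 / (6.3295) ≈ 9.9238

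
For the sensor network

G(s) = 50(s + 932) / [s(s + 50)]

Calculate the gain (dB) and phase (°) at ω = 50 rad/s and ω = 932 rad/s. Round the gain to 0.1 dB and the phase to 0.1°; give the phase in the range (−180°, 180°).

At s = jω = j50:
zero (s+932): 932 + j50 → |·| = √(932²+50²) = √871124 ≈ 933.34, ∠ = arctan(50/932) ≈ 3.07°
pole (s+50): 50 + j50 → |·| = √(50²+50²) = √5000 ≈ 70.711, ∠ = arctan(50/50) ≈ 45.00°
pole at origin: |s| = 50, ∠ = 90.00° (in denominator)
|G| = 50 · 933.34 / 3535.5 ≈ 13.2
Gain = 20 log₁₀(13.2) ≈ 22.41 dB
∠G = 3.07° − 135.00° = -131.93°

At s = jω = j932:
zero (s+932): 932 + j932 → |·| = √(932²+932²) = √1737248 ≈ 1318, ∠ = arctan(932/932) ≈ 45.00°
pole (s+50): 50 + j932 → |·| = √(50²+932²) = √871124 ≈ 933.34, ∠ = arctan(932/50) ≈ 86.93°
pole at origin: |s| = 932, ∠ = 90.00° (in denominator)
|G| = 50 · 1318 / 8.6987e+05 ≈ 0.075758
Gain = 20 log₁₀(0.075758) ≈ -22.41 dB
∠G = 45.00° − 176.93° = -131.93°

ω = 50: 22.4 dB, -131.9°; ω = 932: -22.4 dB, -131.9°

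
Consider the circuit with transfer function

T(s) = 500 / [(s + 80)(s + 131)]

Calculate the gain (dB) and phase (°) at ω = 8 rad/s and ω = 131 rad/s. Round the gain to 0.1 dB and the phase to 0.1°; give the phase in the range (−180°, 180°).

At s = jω = j8:
pole (s+80): 80 + j8 → |·| = √(80²+8²) = √6464 ≈ 80.399, ∠ = arctan(8/80) ≈ 5.71°
pole (s+131): 131 + j8 → |·| = √(131²+8²) = √17225 ≈ 131.24, ∠ = arctan(8/131) ≈ 3.49°
|T| = 500 / 10552 ≈ 0.047384
Gain = 20 log₁₀(0.047384) ≈ -26.49 dB
∠T = 0.00° − 9.20° = -9.20°

At s = jω = j131:
pole (s+80): 80 + j131 → |·| = √(80²+131²) = √23561 ≈ 153.5, ∠ = arctan(131/80) ≈ 58.59°
pole (s+131): 131 + j131 → |·| = √(131²+131²) = √34322 ≈ 185.26, ∠ = arctan(131/131) ≈ 45.00°
|T| = 500 / 28437 ≈ 0.017583
Gain = 20 log₁₀(0.017583) ≈ -35.10 dB
∠T = 0.00° − 103.59° = -103.59°

ω = 8: -26.5 dB, -9.2°; ω = 131: -35.1 dB, -103.6°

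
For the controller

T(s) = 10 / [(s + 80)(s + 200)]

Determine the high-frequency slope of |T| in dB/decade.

Each pole contributes −20 dB/decade at high frequency; each zero contributes +20 dB/decade.
Net: 0 zero(s) − 2 pole(s) → -40 dB/decade.

-40 dB/decade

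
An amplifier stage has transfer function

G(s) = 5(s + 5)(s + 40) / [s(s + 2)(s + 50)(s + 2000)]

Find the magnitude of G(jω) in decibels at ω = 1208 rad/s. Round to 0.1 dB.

-115.0 dB

At s = jω = j1208:
zero (s+5): 5 + j1208 → |·| = √(5²+1208²) = √1459289 ≈ 1208, ∠ = arctan(1208/5) ≈ 89.76°
zero (s+40): 40 + j1208 → |·| = √(40²+1208²) = √1460864 ≈ 1208.7, ∠ = arctan(1208/40) ≈ 88.10°
pole (s+2): 2 + j1208 → |·| = √(2²+1208²) = √1459268 ≈ 1208, ∠ = arctan(1208/2) ≈ 89.91°
pole (s+50): 50 + j1208 → |·| = √(50²+1208²) = √1461764 ≈ 1209, ∠ = arctan(1208/50) ≈ 87.63°
pole (s+2000): 2000 + j1208 → |·| = √(2000²+1208²) = √5459264 ≈ 2336.5, ∠ = arctan(1208/2000) ≈ 31.13°
pole at origin: |s| = 1208, ∠ = 90.00° (in denominator)
|G| = 5 · 1.4601e+06 / 4.1222e+12 ≈ 1.771e-06
Gain = 20 log₁₀(1.771e-06) ≈ -115.04 dB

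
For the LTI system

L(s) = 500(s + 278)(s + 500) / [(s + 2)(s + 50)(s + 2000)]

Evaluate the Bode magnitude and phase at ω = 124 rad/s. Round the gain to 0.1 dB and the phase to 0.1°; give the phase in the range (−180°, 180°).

At s = jω = j124:
zero (s+278): 278 + j124 → |·| = √(278²+124²) = √92660 ≈ 304.4, ∠ = arctan(124/278) ≈ 24.04°
zero (s+500): 500 + j124 → |·| = √(500²+124²) = √265376 ≈ 515.15, ∠ = arctan(124/500) ≈ 13.93°
pole (s+2): 2 + j124 → |·| = √(2²+124²) = √15380 ≈ 124.02, ∠ = arctan(124/2) ≈ 89.08°
pole (s+50): 50 + j124 → |·| = √(50²+124²) = √17876 ≈ 133.7, ∠ = arctan(124/50) ≈ 68.04°
pole (s+2000): 2000 + j124 → |·| = √(2000²+124²) = √4015376 ≈ 2003.8, ∠ = arctan(124/2000) ≈ 3.55°
|L| = 500 · 1.5681e+05 / 3.3226e+07 ≈ 2.3597
Gain = 20 log₁₀(2.3597) ≈ 7.46 dB
∠L = 37.97° − 160.67° = -122.70°

7.5 dB, -122.7°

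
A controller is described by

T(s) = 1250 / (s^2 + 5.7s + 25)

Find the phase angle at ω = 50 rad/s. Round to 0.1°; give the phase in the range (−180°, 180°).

At s = jω = j50:
quadratic: (j50)² + 5.7·j50 + 25 = -2475 + j285 → |·| ≈ 2491.4, ∠ ≈ 173.43°
∠T = 0.00° − 173.43° = -173.43°

-173.4°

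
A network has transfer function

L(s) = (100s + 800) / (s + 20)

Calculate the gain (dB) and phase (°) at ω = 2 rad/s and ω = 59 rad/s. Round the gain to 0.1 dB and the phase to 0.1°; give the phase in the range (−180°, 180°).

Substitute s = j2:
Numerator: 100(j2) + 800 = 800 + j200
Denominator: (j2) + 20 = 20 + j2
|N| = √(800² + 200²) ≈ 824.62, ∠N ≈ 14.04°
|D| = √(20² + 2²) ≈ 20.1, ∠D ≈ 5.71°
|L| = 824.62 / 20.1 ≈ 41.026
Gain = 20 log₁₀(41.026) ≈ 32.26 dB
∠L = 14.04° − 5.71° = 8.33°

Substitute s = j59:
Numerator: 100(j59) + 800 = 800 + j5900
Denominator: (j59) + 20 = 20 + j59
|N| = √(800² + 5900²) ≈ 5954, ∠N ≈ 82.28°
|D| = √(20² + 59²) ≈ 62.298, ∠D ≈ 71.27°
|L| = 5954 / 62.298 ≈ 95.573
Gain = 20 log₁₀(95.573) ≈ 39.61 dB
∠L = 82.28° − 71.27° = 11.01°

ω = 2: 32.3 dB, 8.3°; ω = 59: 39.6 dB, 11.0°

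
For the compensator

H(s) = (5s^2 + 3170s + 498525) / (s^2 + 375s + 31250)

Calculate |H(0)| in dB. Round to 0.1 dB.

24.1 dB

H(0) = 498525 / 31250 ≈ 15.953
20 log₁₀(15.953) ≈ 24.06 dB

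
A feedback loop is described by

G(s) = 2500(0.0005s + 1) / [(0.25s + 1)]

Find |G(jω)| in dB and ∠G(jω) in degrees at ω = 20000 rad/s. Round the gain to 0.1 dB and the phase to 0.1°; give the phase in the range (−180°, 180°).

14.0 dB, -5.7°

At ω = 20000 rad/s:
zero (1 + j20000·0.0005) = 1 + j10 → |·| ≈ 10.05, ∠ ≈ 84.29°
pole (1 + j20000·0.25) = 1 + j5000 → |·| ≈ 5000, ∠ ≈ 89.99°
|G| = 2500 · 10.05 / (5000) ≈ 5.025
Gain = 20 log₁₀(5.025) ≈ 14.02 dB
∠G = (84.29°) − (89.99°) = -5.70°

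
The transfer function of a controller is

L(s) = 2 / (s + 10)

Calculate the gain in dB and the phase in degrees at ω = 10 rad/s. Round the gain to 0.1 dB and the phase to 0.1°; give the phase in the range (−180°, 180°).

-17.0 dB, -45.0°

Substitute s = j10:
Numerator: 2 = 2 + j0
Denominator: (j10) + 10 = 10 + j10
|N| = √(2² + 0²) ≈ 2, ∠N ≈ 0.00°
|D| = √(10² + 10²) ≈ 14.142, ∠D ≈ 45.00°
|L| = 2 / 14.142 ≈ 0.14142
Gain = 20 log₁₀(0.14142) ≈ -16.99 dB
∠L = 0.00° − 45.00° = -45.00°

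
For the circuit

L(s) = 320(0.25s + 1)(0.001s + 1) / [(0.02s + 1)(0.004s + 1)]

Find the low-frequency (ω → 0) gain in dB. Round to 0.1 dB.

L(0) = 320 · 1 / 1 = 320
20 log₁₀(320) ≈ 50.10 dB

50.1 dB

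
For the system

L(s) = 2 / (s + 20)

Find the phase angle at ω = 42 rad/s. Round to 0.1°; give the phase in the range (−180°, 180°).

-64.5°

At s = jω = j42:
pole (s+20): 20 + j42 → |·| = √(20²+42²) = √2164 ≈ 46.519, ∠ = arctan(42/20) ≈ 64.54°
∠L = 0.00° − 64.54° = -64.54°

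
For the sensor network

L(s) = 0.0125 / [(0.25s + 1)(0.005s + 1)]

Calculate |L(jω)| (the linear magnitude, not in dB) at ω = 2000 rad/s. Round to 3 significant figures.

At ω = 2000 rad/s:
pole (1 + j2000·0.25) = 1 + j500 → |·| ≈ 500, ∠ ≈ 89.89°
pole (1 + j2000·0.005) = 1 + j10 → |·| ≈ 10.05, ∠ ≈ 84.29°
|L| = 0.0125 · 1 / (500 · 10.05) ≈ 2.4876e-06

2.49e-06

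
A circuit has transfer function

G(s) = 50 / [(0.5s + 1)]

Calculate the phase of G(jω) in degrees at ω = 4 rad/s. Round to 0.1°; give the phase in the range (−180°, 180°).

-63.4°

At ω = 4 rad/s:
pole (1 + j4·0.5) = 1 + j2 → |·| ≈ 2.2361, ∠ ≈ 63.43°
∠G = (0°) − (63.43°) = -63.43°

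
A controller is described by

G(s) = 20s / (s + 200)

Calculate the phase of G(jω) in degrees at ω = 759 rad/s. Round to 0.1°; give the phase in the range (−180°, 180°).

At s = jω = j759:
zero at origin: s = j759 → |·| = 759, ∠ = 90.00°
pole (s+200): 200 + j759 → |·| = √(200²+759²) = √616081 ≈ 784.91, ∠ = arctan(759/200) ≈ 75.24°
∠G = 90.00° − 75.24° = 14.76°

14.8°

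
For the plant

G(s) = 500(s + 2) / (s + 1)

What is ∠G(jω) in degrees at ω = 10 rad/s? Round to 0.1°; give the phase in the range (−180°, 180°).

At s = jω = j10:
zero (s+2): 2 + j10 → |·| = √(2²+10²) = √104 ≈ 10.198, ∠ = arctan(10/2) ≈ 78.69°
pole (s+1): 1 + j10 → |·| = √(1²+10²) = √101 ≈ 10.05, ∠ = arctan(10/1) ≈ 84.29°
∠G = 78.69° − 84.29° = -5.60°

-5.6°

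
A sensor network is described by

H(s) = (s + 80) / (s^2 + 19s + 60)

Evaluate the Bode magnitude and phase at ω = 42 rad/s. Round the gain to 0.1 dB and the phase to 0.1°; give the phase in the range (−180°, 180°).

Substitute s = j42:
Numerator: (j42) + 80 = 80 + j42
Denominator: (j42)^2 + 19(j42) + 60 = -1704 + j798
|N| = √(80² + 42²) ≈ 90.355, ∠N ≈ 27.70°
|D| = √(1704² + 798²) ≈ 1881.6, ∠D ≈ 154.91°
|H| = 90.355 / 1881.6 ≈ 0.04802
Gain = 20 log₁₀(0.04802) ≈ -26.37 dB
∠H = 27.70° − 154.91° = -127.21°

-26.4 dB, -127.2°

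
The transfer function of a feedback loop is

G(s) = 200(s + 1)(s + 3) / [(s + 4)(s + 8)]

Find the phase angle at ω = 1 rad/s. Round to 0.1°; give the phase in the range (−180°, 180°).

42.3°

At s = jω = j1:
zero (s+1): 1 + j1 → |·| = √(1²+1²) = √2 ≈ 1.4142, ∠ = arctan(1/1) ≈ 45.00°
zero (s+3): 3 + j1 → |·| = √(3²+1²) = √10 ≈ 3.1623, ∠ = arctan(1/3) ≈ 18.43°
pole (s+4): 4 + j1 → |·| = √(4²+1²) = √17 ≈ 4.1231, ∠ = arctan(1/4) ≈ 14.04°
pole (s+8): 8 + j1 → |·| = √(8²+1²) = √65 ≈ 8.0623, ∠ = arctan(1/8) ≈ 7.13°
∠G = 63.43° − 21.17° = 42.26°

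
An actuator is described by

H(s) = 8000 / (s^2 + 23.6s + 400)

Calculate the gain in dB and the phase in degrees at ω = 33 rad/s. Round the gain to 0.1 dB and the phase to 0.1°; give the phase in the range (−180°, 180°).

17.7 dB, -131.5°

At s = jω = j33:
quadratic: (j33)² + 23.6·j33 + 400 = -689 + j778.8 → |·| ≈ 1039.8, ∠ ≈ 131.50°
|H| = 8000 / 1039.8 ≈ 7.6938
Gain = 20 log₁₀(7.6938) ≈ 17.72 dB
∠H = 0.00° − 131.50° = -131.50°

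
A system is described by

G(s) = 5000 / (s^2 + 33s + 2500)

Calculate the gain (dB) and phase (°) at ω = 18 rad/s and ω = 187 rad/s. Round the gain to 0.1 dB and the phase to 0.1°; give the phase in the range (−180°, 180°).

At s = jω = j18:
quadratic: (j18)² + 33·j18 + 2500 = 2176 + j594 → |·| ≈ 2255.6, ∠ ≈ 15.27°
|G| = 5000 / 2255.6 ≈ 2.2167
Gain = 20 log₁₀(2.2167) ≈ 6.91 dB
∠G = 0.00° − 15.27° = -15.27°

At s = jω = j187:
quadratic: (j187)² + 33·j187 + 2500 = -32469 + j6171 → |·| ≈ 33050, ∠ ≈ 169.24°
|G| = 5000 / 33050 ≈ 0.15129
Gain = 20 log₁₀(0.15129) ≈ -16.40 dB
∠G = 0.00° − 169.24° = -169.24°

ω = 18: 6.9 dB, -15.3°; ω = 187: -16.4 dB, -169.2°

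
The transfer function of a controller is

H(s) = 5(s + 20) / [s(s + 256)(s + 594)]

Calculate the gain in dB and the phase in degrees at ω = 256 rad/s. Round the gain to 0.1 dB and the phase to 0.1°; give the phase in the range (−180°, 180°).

At s = jω = j256:
zero (s+20): 20 + j256 → |·| = √(20²+256²) = √65936 ≈ 256.78, ∠ = arctan(256/20) ≈ 85.53°
pole (s+256): 256 + j256 → |·| = √(256²+256²) = √131072 ≈ 362.04, ∠ = arctan(256/256) ≈ 45.00°
pole (s+594): 594 + j256 → |·| = √(594²+256²) = √418372 ≈ 646.82, ∠ = arctan(256/594) ≈ 23.31°
pole at origin: |s| = 256, ∠ = 90.00° (in denominator)
|H| = 5 · 256.78 / 5.9949e+07 ≈ 2.1417e-05
Gain = 20 log₁₀(2.1417e-05) ≈ -93.38 dB
∠H = 85.53° − 158.31° = -72.78°

-93.4 dB, -72.8°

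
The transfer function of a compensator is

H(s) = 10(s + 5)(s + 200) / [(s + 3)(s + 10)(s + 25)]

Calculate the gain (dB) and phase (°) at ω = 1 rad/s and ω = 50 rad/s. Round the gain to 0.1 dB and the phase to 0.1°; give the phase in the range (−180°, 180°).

ω = 1: 22.2 dB, -14.8°; ω = 50: -2.8 dB, -130.4°

At s = jω = j1:
zero (s+5): 5 + j1 → |·| = √(5²+1²) = √26 ≈ 5.099, ∠ = arctan(1/5) ≈ 11.31°
zero (s+200): 200 + j1 → |·| = √(200²+1²) = √40001 ≈ 200, ∠ = arctan(1/200) ≈ 0.29°
pole (s+3): 3 + j1 → |·| = √(3²+1²) = √10 ≈ 3.1623, ∠ = arctan(1/3) ≈ 18.43°
pole (s+10): 10 + j1 → |·| = √(10²+1²) = √101 ≈ 10.05, ∠ = arctan(1/10) ≈ 5.71°
pole (s+25): 25 + j1 → |·| = √(25²+1²) = √626 ≈ 25.02, ∠ = arctan(1/25) ≈ 2.29°
|H| = 10 · 1019.8 / 795.16 ≈ 12.825
Gain = 20 log₁₀(12.825) ≈ 22.16 dB
∠H = 11.60° − 26.43° = -14.83°

At s = jω = j50:
zero (s+5): 5 + j50 → |·| = √(5²+50²) = √2525 ≈ 50.249, ∠ = arctan(50/5) ≈ 84.29°
zero (s+200): 200 + j50 → |·| = √(200²+50²) = √42500 ≈ 206.16, ∠ = arctan(50/200) ≈ 14.04°
pole (s+3): 3 + j50 → |·| = √(3²+50²) = √2509 ≈ 50.09, ∠ = arctan(50/3) ≈ 86.57°
pole (s+10): 10 + j50 → |·| = √(10²+50²) = √2600 ≈ 50.99, ∠ = arctan(50/10) ≈ 78.69°
pole (s+25): 25 + j50 → |·| = √(25²+50²) = √3125 ≈ 55.902, ∠ = arctan(50/25) ≈ 63.43°
|H| = 10 · 10359 / 1.4278e+05 ≈ 0.72552
Gain = 20 log₁₀(0.72552) ≈ -2.79 dB
∠H = 98.33° − 228.69° = -130.36°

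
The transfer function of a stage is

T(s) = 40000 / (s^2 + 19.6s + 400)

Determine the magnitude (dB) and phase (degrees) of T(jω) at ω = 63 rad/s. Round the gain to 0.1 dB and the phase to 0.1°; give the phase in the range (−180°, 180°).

At s = jω = j63:
quadratic: (j63)² + 19.6·j63 + 400 = -3569 + j1234.8 → |·| ≈ 3776.6, ∠ ≈ 160.92°
|T| = 40000 / 3776.6 ≈ 10.592
Gain = 20 log₁₀(10.592) ≈ 20.50 dB
∠T = 0.00° − 160.92° = -160.92°

20.5 dB, -160.9°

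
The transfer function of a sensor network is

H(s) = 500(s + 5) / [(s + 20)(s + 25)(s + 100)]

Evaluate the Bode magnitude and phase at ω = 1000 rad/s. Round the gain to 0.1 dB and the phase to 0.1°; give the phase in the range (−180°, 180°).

-66.1 dB, -172.0°

At s = jω = j1000:
zero (s+5): 5 + j1000 → |·| = √(5²+1000²) = √1000025 ≈ 1000, ∠ = arctan(1000/5) ≈ 89.71°
pole (s+20): 20 + j1000 → |·| = √(20²+1000²) = √1000400 ≈ 1000.2, ∠ = arctan(1000/20) ≈ 88.85°
pole (s+25): 25 + j1000 → |·| = √(25²+1000²) = √1000625 ≈ 1000.3, ∠ = arctan(1000/25) ≈ 88.57°
pole (s+100): 100 + j1000 → |·| = √(100²+1000²) = √1010000 ≈ 1005, ∠ = arctan(1000/100) ≈ 84.29°
|H| = 500 · 1000 / 1.0055e+09 ≈ 0.00049727
Gain = 20 log₁₀(0.00049727) ≈ -66.07 dB
∠H = 89.71° − 261.71° = -172.00°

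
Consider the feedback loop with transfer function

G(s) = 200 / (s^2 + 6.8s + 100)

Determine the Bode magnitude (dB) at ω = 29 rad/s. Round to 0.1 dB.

At s = jω = j29:
quadratic: (j29)² + 6.8·j29 + 100 = -741 + j197.2 → |·| ≈ 766.79, ∠ ≈ 165.10°
|G| = 200 / 766.79 ≈ 0.26083
Gain = 20 log₁₀(0.26083) ≈ -11.67 dB

-11.7 dB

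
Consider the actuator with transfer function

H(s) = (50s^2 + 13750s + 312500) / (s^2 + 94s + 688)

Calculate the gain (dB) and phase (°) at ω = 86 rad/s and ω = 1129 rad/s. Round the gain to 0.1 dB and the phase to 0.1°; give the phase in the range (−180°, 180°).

ω = 86: 41.0 dB, -36.9°; ω = 1129: 34.2 dB, -9.0°

Substitute s = j86:
Numerator: 50(j86)^2 + 13750(j86) + 312500 = -57300 + j1182500
Denominator: (j86)^2 + 94(j86) + 688 = -6708 + j8084
|N| = √(57300² + 1182500²) ≈ 1.1839e+06, ∠N ≈ 92.77°
|D| = √(6708² + 8084²) ≈ 10505, ∠D ≈ 129.69°
|H| = 1.1839e+06 / 10505 ≈ 112.7
Gain = 20 log₁₀(112.7) ≈ 41.04 dB
∠H = 92.77° − 129.69° = -36.92°

Substitute s = j1129:
Numerator: 50(j1129)^2 + 13750(j1129) + 312500 = -63419550 + j15523750
Denominator: (j1129)^2 + 94(j1129) + 688 = -1273953 + j106126
|N| = √(63419550² + 15523750²) ≈ 6.5292e+07, ∠N ≈ 166.25°
|D| = √(1273953² + 106126²) ≈ 1.2784e+06, ∠D ≈ 175.24°
|H| = 6.5292e+07 / 1.2784e+06 ≈ 51.073
Gain = 20 log₁₀(51.073) ≈ 34.16 dB
∠H = 166.25° − 175.24° = -8.99°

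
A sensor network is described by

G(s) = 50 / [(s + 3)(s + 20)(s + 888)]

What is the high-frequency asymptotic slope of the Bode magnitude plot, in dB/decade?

-60 dB/decade

Each pole contributes −20 dB/decade at high frequency; each zero contributes +20 dB/decade.
Net: 0 zero(s) − 3 pole(s) → -60 dB/decade.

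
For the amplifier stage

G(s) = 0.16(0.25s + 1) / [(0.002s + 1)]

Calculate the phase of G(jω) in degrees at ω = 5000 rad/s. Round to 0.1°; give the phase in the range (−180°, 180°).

5.7°

At ω = 5000 rad/s:
zero (1 + j5000·0.25) = 1 + j1250 → |·| ≈ 1250, ∠ ≈ 89.95°
pole (1 + j5000·0.002) = 1 + j10 → |·| ≈ 10.05, ∠ ≈ 84.29°
∠G = (89.95°) − (84.29°) = 5.66°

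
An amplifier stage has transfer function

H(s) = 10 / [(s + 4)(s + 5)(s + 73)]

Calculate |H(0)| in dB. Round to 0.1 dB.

-43.3 dB

H(0) = 10 / (4·5·73) ≈ 0.0068493
20 log₁₀(0.0068493) ≈ -43.29 dB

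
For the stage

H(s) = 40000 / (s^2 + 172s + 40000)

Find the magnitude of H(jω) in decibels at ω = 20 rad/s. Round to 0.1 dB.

At s = jω = j20:
quadratic: (j20)² + 172·j20 + 40000 = 39600 + j3440 → |·| ≈ 39749, ∠ ≈ 4.96°
|H| = 40000 / 39749 ≈ 1.0063
Gain = 20 log₁₀(1.0063) ≈ 0.05 dB

0.1 dB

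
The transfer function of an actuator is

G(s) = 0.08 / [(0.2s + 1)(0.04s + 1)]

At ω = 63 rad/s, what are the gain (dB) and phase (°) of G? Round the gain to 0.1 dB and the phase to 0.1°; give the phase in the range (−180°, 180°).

At ω = 63 rad/s:
pole (1 + j63·0.2) = 1 + j12.6 → |·| ≈ 12.64, ∠ ≈ 85.46°
pole (1 + j63·0.04) = 1 + j2.52 → |·| ≈ 2.7112, ∠ ≈ 68.36°
|G| = 0.08 · 1 / (12.64 · 2.7112) ≈ 0.0023344
Gain = 20 log₁₀(0.0023344) ≈ -52.64 dB
∠G = (0°) − (85.46° + 68.36°) = -153.82°

-52.6 dB, -153.8°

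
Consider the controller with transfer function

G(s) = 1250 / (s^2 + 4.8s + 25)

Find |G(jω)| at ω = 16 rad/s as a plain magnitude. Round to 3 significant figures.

5.13

At s = jω = j16:
quadratic: (j16)² + 4.8·j16 + 25 = -231 + j76.8 → |·| ≈ 243.43, ∠ ≈ 161.61°
|G| = 1250 / 243.43 ≈ 5.1349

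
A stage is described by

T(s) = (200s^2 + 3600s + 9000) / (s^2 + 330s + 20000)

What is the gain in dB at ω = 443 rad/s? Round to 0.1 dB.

Substitute s = j443:
Numerator: 200(j443)^2 + 3600(j443) + 9000 = -39240800 + j1594800
Denominator: (j443)^2 + 330(j443) + 20000 = -176249 + j146190
|N| = √(39240800² + 1594800²) ≈ 3.9273e+07, ∠N ≈ 177.67°
|D| = √(176249² + 146190²) ≈ 2.2899e+05, ∠D ≈ 140.33°
|T| = 3.9273e+07 / 2.2899e+05 ≈ 171.51
Gain = 20 log₁₀(171.51) ≈ 44.69 dB

44.7 dB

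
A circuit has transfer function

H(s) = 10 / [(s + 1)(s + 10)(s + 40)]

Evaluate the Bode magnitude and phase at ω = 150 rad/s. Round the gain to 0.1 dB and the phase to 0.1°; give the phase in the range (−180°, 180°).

-110.9 dB, 109.1°

At s = jω = j150:
pole (s+1): 1 + j150 → |·| = √(1²+150²) = √22501 ≈ 150, ∠ = arctan(150/1) ≈ 89.62°
pole (s+10): 10 + j150 → |·| = √(10²+150²) = √22600 ≈ 150.33, ∠ = arctan(150/10) ≈ 86.19°
pole (s+40): 40 + j150 → |·| = √(40²+150²) = √24100 ≈ 155.24, ∠ = arctan(150/40) ≈ 75.07°
|H| = 10 / 3.5006e+06 ≈ 2.8567e-06
Gain = 20 log₁₀(2.8567e-06) ≈ -110.88 dB
∠H = 0.00° − 250.88° = -250.88° ≡ 109.12° (principal value)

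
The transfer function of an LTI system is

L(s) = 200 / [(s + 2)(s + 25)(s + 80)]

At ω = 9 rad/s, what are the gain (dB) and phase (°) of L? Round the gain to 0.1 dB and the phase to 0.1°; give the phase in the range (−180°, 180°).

At s = jω = j9:
pole (s+2): 2 + j9 → |·| = √(2²+9²) = √85 ≈ 9.2195, ∠ = arctan(9/2) ≈ 77.47°
pole (s+25): 25 + j9 → |·| = √(25²+9²) = √706 ≈ 26.571, ∠ = arctan(9/25) ≈ 19.80°
pole (s+80): 80 + j9 → |·| = √(80²+9²) = √6481 ≈ 80.505, ∠ = arctan(9/80) ≈ 6.42°
|L| = 200 / 19721 ≈ 0.010141
Gain = 20 log₁₀(0.010141) ≈ -39.88 dB
∠L = 0.00° − 103.69° = -103.69°

-39.9 dB, -103.7°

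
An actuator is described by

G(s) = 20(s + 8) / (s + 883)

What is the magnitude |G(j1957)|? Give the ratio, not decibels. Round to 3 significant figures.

At s = jω = j1957:
zero (s+8): 8 + j1957 → |·| = √(8²+1957²) = √3829913 ≈ 1957, ∠ = arctan(1957/8) ≈ 89.77°
pole (s+883): 883 + j1957 → |·| = √(883²+1957²) = √4609538 ≈ 2147, ∠ = arctan(1957/883) ≈ 65.72°
|G| = 20 · 1957 / 2147 ≈ 18.23

18.2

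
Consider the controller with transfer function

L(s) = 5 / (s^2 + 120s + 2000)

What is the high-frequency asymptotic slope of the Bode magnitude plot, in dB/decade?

-40 dB/decade

Each pole contributes −20 dB/decade at high frequency; each zero contributes +20 dB/decade.
Net: 0 zero(s) − 2 pole(s) → -40 dB/decade.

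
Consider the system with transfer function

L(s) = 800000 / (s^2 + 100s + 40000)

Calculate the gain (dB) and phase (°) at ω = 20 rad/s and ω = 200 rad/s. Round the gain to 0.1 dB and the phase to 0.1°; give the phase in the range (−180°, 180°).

At s = jω = j20:
quadratic: (j20)² + 100·j20 + 40000 = 39600 + j2000 → |·| ≈ 39650, ∠ ≈ 2.89°
|L| = 800000 / 39650 ≈ 20.177
Gain = 20 log₁₀(20.177) ≈ 26.10 dB
∠L = 0.00° − 2.89° = -2.89°

At s = jω = j200:
quadratic: (j200)² + 100·j200 + 40000 = 0 + j20000 → |·| ≈ 20000, ∠ ≈ 90.00°
|L| = 800000 / 20000 ≈ 40
Gain = 20 log₁₀(40) ≈ 32.04 dB
∠L = 0.00° − 90.00° = -90.00°

ω = 20: 26.1 dB, -2.9°; ω = 200: 32.0 dB, -90.0°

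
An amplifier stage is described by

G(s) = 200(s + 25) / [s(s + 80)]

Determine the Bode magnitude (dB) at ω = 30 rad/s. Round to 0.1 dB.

9.7 dB

At s = jω = j30:
zero (s+25): 25 + j30 → |·| = √(25²+30²) = √1525 ≈ 39.051, ∠ = arctan(30/25) ≈ 50.19°
pole (s+80): 80 + j30 → |·| = √(80²+30²) = √7300 ≈ 85.44, ∠ = arctan(30/80) ≈ 20.56°
pole at origin: |s| = 30, ∠ = 90.00° (in denominator)
|G| = 200 · 39.051 / 2563.2 ≈ 3.0471
Gain = 20 log₁₀(3.0471) ≈ 9.68 dB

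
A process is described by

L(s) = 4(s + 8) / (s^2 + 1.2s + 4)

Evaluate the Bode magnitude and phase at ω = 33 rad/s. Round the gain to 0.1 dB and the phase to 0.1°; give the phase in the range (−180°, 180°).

-18.1 dB, -101.5°

At s = jω = j33:
zero (s+8): 8 + j33 → |·| = √(8²+33²) = √1153 ≈ 33.956, ∠ = arctan(33/8) ≈ 76.37°
quadratic: (j33)² + 1.2·j33 + 4 = -1085 + j39.6 → |·| ≈ 1085.7, ∠ ≈ 177.91°
|L| = 4 · 33.956 / 1085.7 ≈ 0.1251
Gain = 20 log₁₀(0.1251) ≈ -18.05 dB
∠L = 76.37° − 177.91° = -101.54°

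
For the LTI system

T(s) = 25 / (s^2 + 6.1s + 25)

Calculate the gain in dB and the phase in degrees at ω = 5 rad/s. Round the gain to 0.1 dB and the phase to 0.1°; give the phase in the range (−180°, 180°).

-1.7 dB, -90.0°

At s = jω = j5:
quadratic: (j5)² + 6.1·j5 + 25 = 0 + j30.5 → |·| ≈ 30.5, ∠ ≈ 90.00°
|T| = 25 / 30.5 ≈ 0.81967
Gain = 20 log₁₀(0.81967) ≈ -1.73 dB
∠T = 0.00° − 90.00° = -90.00°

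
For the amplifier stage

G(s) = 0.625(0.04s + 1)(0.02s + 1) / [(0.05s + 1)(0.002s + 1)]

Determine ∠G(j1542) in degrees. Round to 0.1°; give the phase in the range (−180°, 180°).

15.9°

At ω = 1542 rad/s:
zero (1 + j1542·0.04) = 1 + j61.68 → |·| ≈ 61.688, ∠ ≈ 89.07°
zero (1 + j1542·0.02) = 1 + j30.84 → |·| ≈ 30.856, ∠ ≈ 88.14°
pole (1 + j1542·0.05) = 1 + j77.1 → |·| ≈ 77.106, ∠ ≈ 89.26°
pole (1 + j1542·0.002) = 1 + j3.084 → |·| ≈ 3.2421, ∠ ≈ 72.03°
∠G = (89.07° + 88.14°) − (89.26° + 72.03°) = 15.92°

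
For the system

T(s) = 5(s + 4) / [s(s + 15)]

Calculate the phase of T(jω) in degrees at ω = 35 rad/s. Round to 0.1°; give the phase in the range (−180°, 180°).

At s = jω = j35:
zero (s+4): 4 + j35 → |·| = √(4²+35²) = √1241 ≈ 35.228, ∠ = arctan(35/4) ≈ 83.48°
pole (s+15): 15 + j35 → |·| = √(15²+35²) = √1450 ≈ 38.079, ∠ = arctan(35/15) ≈ 66.80°
pole at origin: |s| = 35, ∠ = 90.00° (in denominator)
∠T = 83.48° − 156.80° = -73.32°

-73.3°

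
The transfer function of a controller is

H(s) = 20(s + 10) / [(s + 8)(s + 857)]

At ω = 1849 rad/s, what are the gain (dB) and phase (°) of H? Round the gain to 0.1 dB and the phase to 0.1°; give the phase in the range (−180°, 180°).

-40.2 dB, -65.2°

At s = jω = j1849:
zero (s+10): 10 + j1849 → |·| = √(10²+1849²) = √3418901 ≈ 1849, ∠ = arctan(1849/10) ≈ 89.69°
pole (s+8): 8 + j1849 → |·| = √(8²+1849²) = √3418865 ≈ 1849, ∠ = arctan(1849/8) ≈ 89.75°
pole (s+857): 857 + j1849 → |·| = √(857²+1849²) = √4153250 ≈ 2038, ∠ = arctan(1849/857) ≈ 65.13°
|H| = 20 · 1849 / 3.7683e+06 ≈ 0.0098134
Gain = 20 log₁₀(0.0098134) ≈ -40.16 dB
∠H = 89.69° − 154.88° = -65.19°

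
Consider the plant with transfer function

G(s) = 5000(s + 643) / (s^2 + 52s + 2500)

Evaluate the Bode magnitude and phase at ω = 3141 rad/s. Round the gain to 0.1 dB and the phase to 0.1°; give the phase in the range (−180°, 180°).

4.2 dB, -100.6°

At s = jω = j3141:
zero (s+643): 643 + j3141 → |·| = √(643²+3141²) = √10279330 ≈ 3206.1, ∠ = arctan(3141/643) ≈ 78.43°
quadratic: (j3141)² + 52·j3141 + 2500 = -9863381 + j163332 → |·| ≈ 9.8647e+06, ∠ ≈ 179.05°
|G| = 5000 · 3206.1 / 9.8647e+06 ≈ 1.625
Gain = 20 log₁₀(1.625) ≈ 4.22 dB
∠G = 78.43° − 179.05° = -100.62°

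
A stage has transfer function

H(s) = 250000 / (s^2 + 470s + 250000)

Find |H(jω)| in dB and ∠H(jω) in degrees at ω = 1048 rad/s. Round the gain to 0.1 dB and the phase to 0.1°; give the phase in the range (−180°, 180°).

-11.9 dB, -149.9°

At s = jω = j1048:
quadratic: (j1048)² + 470·j1048 + 250000 = -848304 + j492560 → |·| ≈ 9.8094e+05, ∠ ≈ 149.86°
|H| = 250000 / 9.8094e+05 ≈ 0.25486
Gain = 20 log₁₀(0.25486) ≈ -11.87 dB
∠H = 0.00° − 149.86° = -149.86°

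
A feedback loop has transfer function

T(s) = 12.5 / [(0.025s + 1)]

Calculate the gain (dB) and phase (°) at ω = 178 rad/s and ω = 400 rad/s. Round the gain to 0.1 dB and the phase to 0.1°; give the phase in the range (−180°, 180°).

At ω = 178 rad/s:
pole (1 + j178·0.025) = 1 + j4.45 → |·| ≈ 4.561, ∠ ≈ 77.33°
|T| = 12.5 · 1 / (4.561) ≈ 2.7406
Gain = 20 log₁₀(2.7406) ≈ 8.76 dB
∠T = (0°) − (77.33°) = -77.33°

At ω = 400 rad/s:
pole (1 + j400·0.025) = 1 + j10 → |·| ≈ 10.05, ∠ ≈ 84.29°
|T| = 12.5 · 1 / (10.05) ≈ 1.2438
Gain = 20 log₁₀(1.2438) ≈ 1.90 dB
∠T = (0°) − (84.29°) = -84.29°

ω = 178: 8.8 dB, -77.3°; ω = 400: 1.9 dB, -84.3°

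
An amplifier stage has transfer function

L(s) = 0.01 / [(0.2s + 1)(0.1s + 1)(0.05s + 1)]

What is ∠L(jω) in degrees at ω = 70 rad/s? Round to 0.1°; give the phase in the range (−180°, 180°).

At ω = 70 rad/s:
pole (1 + j70·0.2) = 1 + j14 → |·| ≈ 14.036, ∠ ≈ 85.91°
pole (1 + j70·0.1) = 1 + j7 → |·| ≈ 7.0711, ∠ ≈ 81.87°
pole (1 + j70·0.05) = 1 + j3.5 → |·| ≈ 3.6401, ∠ ≈ 74.05°
∠L = (0°) − (85.91° + 81.87° + 74.05°) = -241.83° ≡ 118.17° (principal value)

118.2°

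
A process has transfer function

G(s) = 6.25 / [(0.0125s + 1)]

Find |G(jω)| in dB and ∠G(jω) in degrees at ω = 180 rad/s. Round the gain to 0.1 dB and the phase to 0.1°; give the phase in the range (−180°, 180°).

8.1 dB, -66.0°

At ω = 180 rad/s:
pole (1 + j180·0.0125) = 1 + j2.25 → |·| ≈ 2.4622, ∠ ≈ 66.04°
|G| = 6.25 · 1 / (2.4622) ≈ 2.5384
Gain = 20 log₁₀(2.5384) ≈ 8.09 dB
∠G = (0°) − (66.04°) = -66.04°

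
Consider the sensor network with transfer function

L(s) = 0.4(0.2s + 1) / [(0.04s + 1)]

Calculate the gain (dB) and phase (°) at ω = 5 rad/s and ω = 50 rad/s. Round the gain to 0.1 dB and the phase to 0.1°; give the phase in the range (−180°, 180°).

At ω = 5 rad/s:
zero (1 + j5·0.2) = 1 + j1 → |·| ≈ 1.4142, ∠ ≈ 45.00°
pole (1 + j5·0.04) = 1 + j0.2 → |·| ≈ 1.0198, ∠ ≈ 11.31°
|L| = 0.4 · 1.4142 / (1.0198) ≈ 0.5547
Gain = 20 log₁₀(0.5547) ≈ -5.12 dB
∠L = (45.00°) − (11.31°) = 33.69°

At ω = 50 rad/s:
zero (1 + j50·0.2) = 1 + j10 → |·| ≈ 10.05, ∠ ≈ 84.29°
pole (1 + j50·0.04) = 1 + j2 → |·| ≈ 2.2361, ∠ ≈ 63.43°
|L| = 0.4 · 10.05 / (2.2361) ≈ 1.7978
Gain = 20 log₁₀(1.7978) ≈ 5.09 dB
∠L = (84.29°) − (63.43°) = 20.86°

ω = 5: -5.1 dB, 33.7°; ω = 50: 5.1 dB, 20.9°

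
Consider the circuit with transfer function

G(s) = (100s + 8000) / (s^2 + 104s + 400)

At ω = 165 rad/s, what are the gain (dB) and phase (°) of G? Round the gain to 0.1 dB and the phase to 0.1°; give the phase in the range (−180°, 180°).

Substitute s = j165:
Numerator: 100(j165) + 8000 = 8000 + j16500
Denominator: (j165)^2 + 104(j165) + 400 = -26825 + j17160
|N| = √(8000² + 16500²) ≈ 18337, ∠N ≈ 64.13°
|D| = √(26825² + 17160²) ≈ 31844, ∠D ≈ 147.39°
|G| = 18337 / 31844 ≈ 0.57584
Gain = 20 log₁₀(0.57584) ≈ -4.79 dB
∠G = 64.13° − 147.39° = -83.26°

-4.8 dB, -83.3°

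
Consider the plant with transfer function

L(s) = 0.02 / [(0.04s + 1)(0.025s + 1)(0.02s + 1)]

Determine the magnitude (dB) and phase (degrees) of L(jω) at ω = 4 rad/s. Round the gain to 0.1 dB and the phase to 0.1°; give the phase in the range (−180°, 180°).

-34.2 dB, -19.4°

At ω = 4 rad/s:
pole (1 + j4·0.04) = 1 + j0.16 → |·| ≈ 1.0127, ∠ ≈ 9.09°
pole (1 + j4·0.025) = 1 + j0.1 → |·| ≈ 1.005, ∠ ≈ 5.71°
pole (1 + j4·0.02) = 1 + j0.08 → |·| ≈ 1.0032, ∠ ≈ 4.57°
|L| = 0.02 · 1 / (1.0127 · 1.005 · 1.0032) ≈ 0.019588
Gain = 20 log₁₀(0.019588) ≈ -34.16 dB
∠L = (0°) − (9.09° + 5.71° + 4.57°) = -19.37°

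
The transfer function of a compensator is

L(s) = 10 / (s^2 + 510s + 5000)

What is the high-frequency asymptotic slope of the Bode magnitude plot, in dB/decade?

Each pole contributes −20 dB/decade at high frequency; each zero contributes +20 dB/decade.
Net: 0 zero(s) − 2 pole(s) → -40 dB/decade.

-40 dB/decade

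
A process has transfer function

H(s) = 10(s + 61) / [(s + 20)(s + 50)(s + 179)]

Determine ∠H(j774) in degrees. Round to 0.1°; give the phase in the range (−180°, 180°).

At s = jω = j774:
zero (s+61): 61 + j774 → |·| = √(61²+774²) = √602797 ≈ 776.4, ∠ = arctan(774/61) ≈ 85.49°
pole (s+20): 20 + j774 → |·| = √(20²+774²) = √599476 ≈ 774.26, ∠ = arctan(774/20) ≈ 88.52°
pole (s+50): 50 + j774 → |·| = √(50²+774²) = √601576 ≈ 775.61, ∠ = arctan(774/50) ≈ 86.30°
pole (s+179): 179 + j774 → |·| = √(179²+774²) = √631117 ≈ 794.43, ∠ = arctan(774/179) ≈ 76.98°
∠H = 85.49° − 251.80° = -166.31°

-166.3°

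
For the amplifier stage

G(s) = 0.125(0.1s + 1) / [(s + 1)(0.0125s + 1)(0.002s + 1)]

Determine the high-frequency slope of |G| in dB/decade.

-40 dB/decade

Each pole contributes −20 dB/decade at high frequency; each zero contributes +20 dB/decade.
Net: 1 zero(s) − 3 pole(s) → -40 dB/decade.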